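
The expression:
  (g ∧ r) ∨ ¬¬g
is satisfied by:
  {g: True}


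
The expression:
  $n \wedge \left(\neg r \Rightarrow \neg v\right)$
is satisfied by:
  {r: True, n: True, v: False}
  {n: True, v: False, r: False}
  {r: True, v: True, n: True}


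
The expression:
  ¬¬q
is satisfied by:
  {q: True}


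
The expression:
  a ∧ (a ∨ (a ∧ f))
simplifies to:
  a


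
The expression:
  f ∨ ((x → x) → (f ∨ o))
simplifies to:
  f ∨ o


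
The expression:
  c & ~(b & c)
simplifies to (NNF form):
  c & ~b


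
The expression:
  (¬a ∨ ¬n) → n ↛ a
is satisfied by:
  {n: True}


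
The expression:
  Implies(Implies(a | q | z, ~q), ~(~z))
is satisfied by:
  {q: True, z: True}
  {q: True, z: False}
  {z: True, q: False}


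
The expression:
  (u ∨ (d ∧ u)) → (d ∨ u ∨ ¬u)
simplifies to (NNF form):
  True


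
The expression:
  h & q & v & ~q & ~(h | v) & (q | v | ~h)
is never true.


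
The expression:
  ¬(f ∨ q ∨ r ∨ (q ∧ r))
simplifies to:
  ¬f ∧ ¬q ∧ ¬r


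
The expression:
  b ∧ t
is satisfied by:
  {t: True, b: True}


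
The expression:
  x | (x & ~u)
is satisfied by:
  {x: True}


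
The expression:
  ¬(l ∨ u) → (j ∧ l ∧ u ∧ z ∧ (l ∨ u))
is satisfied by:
  {l: True, u: True}
  {l: True, u: False}
  {u: True, l: False}


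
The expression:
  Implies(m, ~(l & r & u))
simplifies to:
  ~l | ~m | ~r | ~u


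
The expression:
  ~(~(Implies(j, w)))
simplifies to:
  w | ~j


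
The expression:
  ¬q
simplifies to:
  ¬q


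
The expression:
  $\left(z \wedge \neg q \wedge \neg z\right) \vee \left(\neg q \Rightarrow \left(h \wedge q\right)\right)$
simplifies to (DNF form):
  $q$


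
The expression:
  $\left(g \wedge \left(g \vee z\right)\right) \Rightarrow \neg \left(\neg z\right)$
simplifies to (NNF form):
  $z \vee \neg g$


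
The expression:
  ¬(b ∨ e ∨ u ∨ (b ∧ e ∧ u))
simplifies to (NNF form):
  ¬b ∧ ¬e ∧ ¬u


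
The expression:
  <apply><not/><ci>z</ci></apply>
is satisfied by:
  {z: False}


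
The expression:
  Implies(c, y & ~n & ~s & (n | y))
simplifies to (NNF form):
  ~c | (y & ~n & ~s)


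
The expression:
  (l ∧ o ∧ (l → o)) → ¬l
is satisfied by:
  {l: False, o: False}
  {o: True, l: False}
  {l: True, o: False}


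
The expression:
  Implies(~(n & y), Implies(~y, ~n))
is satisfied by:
  {y: True, n: False}
  {n: False, y: False}
  {n: True, y: True}


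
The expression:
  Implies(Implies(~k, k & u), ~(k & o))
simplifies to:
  ~k | ~o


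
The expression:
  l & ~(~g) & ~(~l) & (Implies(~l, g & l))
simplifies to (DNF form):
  g & l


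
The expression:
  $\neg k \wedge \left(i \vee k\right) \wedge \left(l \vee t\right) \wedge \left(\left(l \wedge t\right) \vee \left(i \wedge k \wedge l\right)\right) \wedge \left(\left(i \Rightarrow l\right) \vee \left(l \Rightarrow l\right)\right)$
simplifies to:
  $i \wedge l \wedge t \wedge \neg k$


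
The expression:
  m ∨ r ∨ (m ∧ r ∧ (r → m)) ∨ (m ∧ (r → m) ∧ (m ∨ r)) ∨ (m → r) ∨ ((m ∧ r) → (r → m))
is always true.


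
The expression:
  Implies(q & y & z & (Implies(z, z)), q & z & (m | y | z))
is always true.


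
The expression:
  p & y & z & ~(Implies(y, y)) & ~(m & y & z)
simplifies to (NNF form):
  False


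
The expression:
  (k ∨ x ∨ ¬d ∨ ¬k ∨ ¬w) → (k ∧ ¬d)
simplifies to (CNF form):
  k ∧ ¬d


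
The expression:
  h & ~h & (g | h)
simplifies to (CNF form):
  False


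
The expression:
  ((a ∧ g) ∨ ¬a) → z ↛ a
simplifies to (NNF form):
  (a ∧ ¬g) ∨ (z ∧ ¬a)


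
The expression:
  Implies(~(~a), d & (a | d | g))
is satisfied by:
  {d: True, a: False}
  {a: False, d: False}
  {a: True, d: True}


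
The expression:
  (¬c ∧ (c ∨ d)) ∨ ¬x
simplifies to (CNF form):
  (d ∨ ¬x) ∧ (¬c ∨ ¬x)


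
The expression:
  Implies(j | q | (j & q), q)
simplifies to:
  q | ~j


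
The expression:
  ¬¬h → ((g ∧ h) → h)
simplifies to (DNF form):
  True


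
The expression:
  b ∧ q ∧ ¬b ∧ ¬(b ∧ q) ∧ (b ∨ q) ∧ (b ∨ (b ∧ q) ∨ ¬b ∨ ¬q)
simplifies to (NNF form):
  False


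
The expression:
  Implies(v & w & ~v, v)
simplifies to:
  True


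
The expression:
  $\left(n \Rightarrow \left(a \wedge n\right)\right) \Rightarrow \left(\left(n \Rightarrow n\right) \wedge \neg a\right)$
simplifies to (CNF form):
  $\neg a$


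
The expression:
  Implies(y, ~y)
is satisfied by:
  {y: False}


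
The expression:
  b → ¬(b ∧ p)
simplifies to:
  ¬b ∨ ¬p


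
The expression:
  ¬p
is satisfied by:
  {p: False}


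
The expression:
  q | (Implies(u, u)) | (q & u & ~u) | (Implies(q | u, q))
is always true.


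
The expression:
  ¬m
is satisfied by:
  {m: False}


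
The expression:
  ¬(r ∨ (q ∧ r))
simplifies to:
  ¬r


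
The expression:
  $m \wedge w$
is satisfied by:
  {m: True, w: True}


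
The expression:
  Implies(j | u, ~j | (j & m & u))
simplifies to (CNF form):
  (m | ~j) & (u | ~j)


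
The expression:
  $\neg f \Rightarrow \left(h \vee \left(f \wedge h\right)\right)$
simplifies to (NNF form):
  $f \vee h$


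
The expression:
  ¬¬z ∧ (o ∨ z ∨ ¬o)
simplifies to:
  z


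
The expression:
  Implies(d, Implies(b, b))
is always true.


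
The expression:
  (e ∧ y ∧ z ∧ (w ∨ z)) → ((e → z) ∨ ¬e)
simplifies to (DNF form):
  True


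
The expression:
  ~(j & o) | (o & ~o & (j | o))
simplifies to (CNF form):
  ~j | ~o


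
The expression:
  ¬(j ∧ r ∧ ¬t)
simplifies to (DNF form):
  t ∨ ¬j ∨ ¬r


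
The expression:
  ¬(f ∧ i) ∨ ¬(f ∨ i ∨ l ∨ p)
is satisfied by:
  {i: False, f: False}
  {f: True, i: False}
  {i: True, f: False}


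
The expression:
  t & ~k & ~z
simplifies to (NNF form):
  t & ~k & ~z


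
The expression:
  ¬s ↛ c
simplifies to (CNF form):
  c ∨ ¬s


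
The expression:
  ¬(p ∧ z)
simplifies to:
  ¬p ∨ ¬z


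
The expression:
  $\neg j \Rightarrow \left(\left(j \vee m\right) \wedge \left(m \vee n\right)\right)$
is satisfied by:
  {m: True, j: True}
  {m: True, j: False}
  {j: True, m: False}


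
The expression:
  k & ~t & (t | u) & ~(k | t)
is never true.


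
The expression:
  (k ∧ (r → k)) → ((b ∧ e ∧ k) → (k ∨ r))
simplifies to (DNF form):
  True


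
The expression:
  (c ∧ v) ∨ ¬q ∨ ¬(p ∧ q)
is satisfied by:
  {v: True, c: True, p: False, q: False}
  {v: True, c: False, p: False, q: False}
  {c: True, v: False, p: False, q: False}
  {v: False, c: False, p: False, q: False}
  {q: True, v: True, c: True, p: False}
  {q: True, v: True, c: False, p: False}
  {q: True, c: True, v: False, p: False}
  {q: True, c: False, v: False, p: False}
  {v: True, p: True, c: True, q: False}
  {v: True, p: True, c: False, q: False}
  {p: True, c: True, v: False, q: False}
  {p: True, v: False, c: False, q: False}
  {q: True, v: True, p: True, c: True}


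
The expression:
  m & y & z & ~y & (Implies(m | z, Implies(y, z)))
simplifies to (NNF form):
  False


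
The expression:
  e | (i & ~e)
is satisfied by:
  {i: True, e: True}
  {i: True, e: False}
  {e: True, i: False}


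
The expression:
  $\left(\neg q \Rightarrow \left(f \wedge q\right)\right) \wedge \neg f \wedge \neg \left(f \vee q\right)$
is never true.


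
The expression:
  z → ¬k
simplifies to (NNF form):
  ¬k ∨ ¬z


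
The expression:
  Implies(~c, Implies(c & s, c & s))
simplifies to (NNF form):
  True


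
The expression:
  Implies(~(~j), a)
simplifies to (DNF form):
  a | ~j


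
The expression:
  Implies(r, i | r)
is always true.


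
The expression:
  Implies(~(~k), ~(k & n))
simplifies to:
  ~k | ~n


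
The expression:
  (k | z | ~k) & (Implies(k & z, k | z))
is always true.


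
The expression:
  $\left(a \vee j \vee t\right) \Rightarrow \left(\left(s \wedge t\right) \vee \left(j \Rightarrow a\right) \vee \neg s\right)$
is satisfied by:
  {a: True, t: True, s: False, j: False}
  {a: True, s: False, t: False, j: False}
  {t: True, a: False, s: False, j: False}
  {a: False, s: False, t: False, j: False}
  {j: True, a: True, t: True, s: False}
  {j: True, a: True, s: False, t: False}
  {j: True, t: True, a: False, s: False}
  {j: True, a: False, s: False, t: False}
  {a: True, s: True, t: True, j: False}
  {a: True, s: True, j: False, t: False}
  {s: True, t: True, j: False, a: False}
  {s: True, j: False, t: False, a: False}
  {a: True, s: True, j: True, t: True}
  {a: True, s: True, j: True, t: False}
  {s: True, j: True, t: True, a: False}


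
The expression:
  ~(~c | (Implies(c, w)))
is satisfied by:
  {c: True, w: False}


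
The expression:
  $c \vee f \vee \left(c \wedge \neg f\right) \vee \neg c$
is always true.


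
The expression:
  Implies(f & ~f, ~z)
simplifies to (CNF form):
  True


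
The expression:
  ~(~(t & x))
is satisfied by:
  {t: True, x: True}


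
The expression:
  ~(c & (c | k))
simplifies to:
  ~c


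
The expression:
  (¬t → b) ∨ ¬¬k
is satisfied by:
  {b: True, t: True, k: True}
  {b: True, t: True, k: False}
  {b: True, k: True, t: False}
  {b: True, k: False, t: False}
  {t: True, k: True, b: False}
  {t: True, k: False, b: False}
  {k: True, t: False, b: False}


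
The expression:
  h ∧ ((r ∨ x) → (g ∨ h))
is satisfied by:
  {h: True}


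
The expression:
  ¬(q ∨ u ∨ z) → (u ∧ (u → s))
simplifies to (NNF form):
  q ∨ u ∨ z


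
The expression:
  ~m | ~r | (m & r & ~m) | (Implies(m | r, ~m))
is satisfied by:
  {m: False, r: False}
  {r: True, m: False}
  {m: True, r: False}


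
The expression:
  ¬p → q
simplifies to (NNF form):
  p ∨ q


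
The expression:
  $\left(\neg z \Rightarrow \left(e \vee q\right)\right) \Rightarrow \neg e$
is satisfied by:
  {e: False}


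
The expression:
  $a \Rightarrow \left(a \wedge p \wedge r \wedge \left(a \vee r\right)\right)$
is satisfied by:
  {p: True, r: True, a: False}
  {p: True, r: False, a: False}
  {r: True, p: False, a: False}
  {p: False, r: False, a: False}
  {a: True, p: True, r: True}


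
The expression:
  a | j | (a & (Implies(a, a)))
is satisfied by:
  {a: True, j: True}
  {a: True, j: False}
  {j: True, a: False}


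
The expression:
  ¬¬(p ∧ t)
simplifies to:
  p ∧ t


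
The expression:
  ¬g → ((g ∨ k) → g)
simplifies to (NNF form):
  g ∨ ¬k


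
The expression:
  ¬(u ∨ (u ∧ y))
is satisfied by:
  {u: False}


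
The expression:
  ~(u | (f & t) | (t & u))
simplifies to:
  ~u & (~f | ~t)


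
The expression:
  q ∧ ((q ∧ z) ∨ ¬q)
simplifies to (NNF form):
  q ∧ z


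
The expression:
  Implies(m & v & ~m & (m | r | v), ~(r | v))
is always true.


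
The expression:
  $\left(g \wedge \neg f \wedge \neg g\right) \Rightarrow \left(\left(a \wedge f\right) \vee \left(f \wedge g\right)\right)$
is always true.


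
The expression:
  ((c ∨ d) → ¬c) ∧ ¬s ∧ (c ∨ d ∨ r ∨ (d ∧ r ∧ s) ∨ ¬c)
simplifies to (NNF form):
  ¬c ∧ ¬s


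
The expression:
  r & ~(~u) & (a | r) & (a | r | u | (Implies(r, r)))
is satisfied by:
  {r: True, u: True}


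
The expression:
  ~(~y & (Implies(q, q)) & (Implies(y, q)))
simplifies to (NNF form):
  y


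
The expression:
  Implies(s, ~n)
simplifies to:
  ~n | ~s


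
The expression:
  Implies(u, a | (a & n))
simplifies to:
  a | ~u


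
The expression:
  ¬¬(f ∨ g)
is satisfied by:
  {g: True, f: True}
  {g: True, f: False}
  {f: True, g: False}


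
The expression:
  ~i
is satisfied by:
  {i: False}


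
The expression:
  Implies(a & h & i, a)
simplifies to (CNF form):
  True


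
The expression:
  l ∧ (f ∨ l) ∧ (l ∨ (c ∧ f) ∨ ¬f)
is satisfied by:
  {l: True}


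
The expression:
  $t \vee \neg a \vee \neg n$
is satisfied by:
  {t: True, n: False, a: False}
  {t: False, n: False, a: False}
  {a: True, t: True, n: False}
  {a: True, t: False, n: False}
  {n: True, t: True, a: False}
  {n: True, t: False, a: False}
  {n: True, a: True, t: True}


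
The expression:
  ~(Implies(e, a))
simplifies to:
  e & ~a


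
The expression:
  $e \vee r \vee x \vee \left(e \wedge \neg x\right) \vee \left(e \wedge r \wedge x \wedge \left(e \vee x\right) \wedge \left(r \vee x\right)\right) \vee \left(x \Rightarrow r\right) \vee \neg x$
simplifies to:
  $\text{True}$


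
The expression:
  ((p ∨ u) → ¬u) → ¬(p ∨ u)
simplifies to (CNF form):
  u ∨ ¬p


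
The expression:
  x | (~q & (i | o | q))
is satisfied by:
  {i: True, x: True, o: True, q: False}
  {i: True, x: True, q: False, o: False}
  {x: True, o: True, q: False, i: False}
  {x: True, q: False, o: False, i: False}
  {x: True, i: True, q: True, o: True}
  {x: True, i: True, q: True, o: False}
  {x: True, q: True, o: True, i: False}
  {x: True, q: True, o: False, i: False}
  {o: True, i: True, q: False, x: False}
  {i: True, q: False, o: False, x: False}
  {o: True, i: False, q: False, x: False}


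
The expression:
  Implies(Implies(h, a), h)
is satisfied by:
  {h: True}


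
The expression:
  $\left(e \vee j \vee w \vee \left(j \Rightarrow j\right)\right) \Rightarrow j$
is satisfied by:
  {j: True}


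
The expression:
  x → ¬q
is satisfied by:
  {q: False, x: False}
  {x: True, q: False}
  {q: True, x: False}


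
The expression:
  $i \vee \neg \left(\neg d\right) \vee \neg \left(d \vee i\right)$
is always true.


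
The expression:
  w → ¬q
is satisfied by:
  {w: False, q: False}
  {q: True, w: False}
  {w: True, q: False}


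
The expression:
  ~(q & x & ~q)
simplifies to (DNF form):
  True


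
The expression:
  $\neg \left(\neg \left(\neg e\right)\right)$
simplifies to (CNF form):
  $\neg e$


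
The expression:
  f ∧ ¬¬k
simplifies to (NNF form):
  f ∧ k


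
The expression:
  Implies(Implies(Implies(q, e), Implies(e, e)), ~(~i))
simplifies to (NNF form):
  i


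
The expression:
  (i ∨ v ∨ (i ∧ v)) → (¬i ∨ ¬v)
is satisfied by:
  {v: False, i: False}
  {i: True, v: False}
  {v: True, i: False}


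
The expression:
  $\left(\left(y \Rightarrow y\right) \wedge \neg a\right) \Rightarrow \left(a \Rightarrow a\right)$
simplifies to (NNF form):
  $\text{True}$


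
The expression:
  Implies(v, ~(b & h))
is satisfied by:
  {h: False, v: False, b: False}
  {b: True, h: False, v: False}
  {v: True, h: False, b: False}
  {b: True, v: True, h: False}
  {h: True, b: False, v: False}
  {b: True, h: True, v: False}
  {v: True, h: True, b: False}


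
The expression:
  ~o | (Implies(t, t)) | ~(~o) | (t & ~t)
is always true.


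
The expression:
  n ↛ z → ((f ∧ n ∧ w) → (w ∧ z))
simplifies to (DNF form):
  z ∨ ¬f ∨ ¬n ∨ ¬w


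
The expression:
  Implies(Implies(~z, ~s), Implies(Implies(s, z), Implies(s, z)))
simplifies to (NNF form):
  True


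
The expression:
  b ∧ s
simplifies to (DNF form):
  b ∧ s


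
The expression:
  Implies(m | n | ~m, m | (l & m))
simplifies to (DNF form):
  m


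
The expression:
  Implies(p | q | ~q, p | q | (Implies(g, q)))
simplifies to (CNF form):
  p | q | ~g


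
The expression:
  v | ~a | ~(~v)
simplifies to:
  v | ~a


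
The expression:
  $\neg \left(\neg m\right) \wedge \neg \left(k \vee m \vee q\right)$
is never true.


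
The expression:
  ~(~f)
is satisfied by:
  {f: True}


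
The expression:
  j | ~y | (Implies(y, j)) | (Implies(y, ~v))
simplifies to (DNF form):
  j | ~v | ~y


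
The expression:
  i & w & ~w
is never true.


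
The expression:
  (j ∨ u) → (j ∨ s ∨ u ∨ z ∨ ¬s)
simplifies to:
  True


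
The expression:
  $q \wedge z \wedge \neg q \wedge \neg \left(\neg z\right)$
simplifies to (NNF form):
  $\text{False}$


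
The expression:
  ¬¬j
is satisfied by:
  {j: True}


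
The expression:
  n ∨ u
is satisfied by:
  {n: True, u: True}
  {n: True, u: False}
  {u: True, n: False}


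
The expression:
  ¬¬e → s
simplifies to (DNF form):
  s ∨ ¬e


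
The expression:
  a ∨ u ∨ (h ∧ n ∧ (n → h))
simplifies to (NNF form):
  a ∨ u ∨ (h ∧ n)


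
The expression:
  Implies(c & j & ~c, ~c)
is always true.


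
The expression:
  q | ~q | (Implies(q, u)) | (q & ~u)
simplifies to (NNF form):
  True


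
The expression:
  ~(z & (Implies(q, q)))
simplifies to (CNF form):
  ~z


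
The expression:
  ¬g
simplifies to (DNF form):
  ¬g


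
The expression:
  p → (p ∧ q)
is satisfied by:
  {q: True, p: False}
  {p: False, q: False}
  {p: True, q: True}


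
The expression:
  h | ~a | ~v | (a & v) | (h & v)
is always true.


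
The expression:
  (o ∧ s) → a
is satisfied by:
  {a: True, s: False, o: False}
  {s: False, o: False, a: False}
  {a: True, o: True, s: False}
  {o: True, s: False, a: False}
  {a: True, s: True, o: False}
  {s: True, a: False, o: False}
  {a: True, o: True, s: True}


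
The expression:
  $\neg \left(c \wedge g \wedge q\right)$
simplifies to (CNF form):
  $\neg c \vee \neg g \vee \neg q$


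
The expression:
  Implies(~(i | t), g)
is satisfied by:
  {i: True, t: True, g: True}
  {i: True, t: True, g: False}
  {i: True, g: True, t: False}
  {i: True, g: False, t: False}
  {t: True, g: True, i: False}
  {t: True, g: False, i: False}
  {g: True, t: False, i: False}


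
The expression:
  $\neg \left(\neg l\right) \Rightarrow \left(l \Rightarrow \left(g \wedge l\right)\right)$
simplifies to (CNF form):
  $g \vee \neg l$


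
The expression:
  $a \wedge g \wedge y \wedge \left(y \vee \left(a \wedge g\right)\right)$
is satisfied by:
  {a: True, g: True, y: True}


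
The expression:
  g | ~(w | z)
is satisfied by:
  {g: True, z: False, w: False}
  {g: True, w: True, z: False}
  {g: True, z: True, w: False}
  {g: True, w: True, z: True}
  {w: False, z: False, g: False}


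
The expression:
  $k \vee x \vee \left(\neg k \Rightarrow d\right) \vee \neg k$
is always true.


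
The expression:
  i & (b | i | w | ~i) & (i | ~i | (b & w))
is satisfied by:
  {i: True}


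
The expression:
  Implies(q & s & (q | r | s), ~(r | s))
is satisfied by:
  {s: False, q: False}
  {q: True, s: False}
  {s: True, q: False}


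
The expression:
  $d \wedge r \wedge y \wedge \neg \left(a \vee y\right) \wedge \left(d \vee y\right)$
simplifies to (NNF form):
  $\text{False}$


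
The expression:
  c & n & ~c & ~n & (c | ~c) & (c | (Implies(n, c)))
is never true.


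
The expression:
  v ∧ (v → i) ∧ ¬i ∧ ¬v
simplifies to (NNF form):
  False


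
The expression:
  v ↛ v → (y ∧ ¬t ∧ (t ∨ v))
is always true.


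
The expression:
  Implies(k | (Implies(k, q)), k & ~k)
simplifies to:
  False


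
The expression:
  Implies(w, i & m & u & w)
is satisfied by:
  {m: True, i: True, u: True, w: False}
  {m: True, i: True, u: False, w: False}
  {m: True, u: True, i: False, w: False}
  {m: True, u: False, i: False, w: False}
  {i: True, u: True, m: False, w: False}
  {i: True, m: False, u: False, w: False}
  {i: False, u: True, m: False, w: False}
  {i: False, m: False, u: False, w: False}
  {m: True, w: True, i: True, u: True}


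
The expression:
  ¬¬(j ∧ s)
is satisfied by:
  {j: True, s: True}


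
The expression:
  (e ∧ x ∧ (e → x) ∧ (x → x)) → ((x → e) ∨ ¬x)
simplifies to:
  True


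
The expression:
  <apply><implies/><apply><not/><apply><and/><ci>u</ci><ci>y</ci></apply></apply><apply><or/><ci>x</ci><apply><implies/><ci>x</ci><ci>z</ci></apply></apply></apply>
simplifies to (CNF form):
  <true/>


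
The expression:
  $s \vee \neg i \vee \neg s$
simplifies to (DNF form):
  $\text{True}$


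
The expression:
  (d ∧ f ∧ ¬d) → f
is always true.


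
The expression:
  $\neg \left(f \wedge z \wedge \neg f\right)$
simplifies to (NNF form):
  $\text{True}$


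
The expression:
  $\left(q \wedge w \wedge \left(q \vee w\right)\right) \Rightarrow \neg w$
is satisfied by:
  {w: False, q: False}
  {q: True, w: False}
  {w: True, q: False}


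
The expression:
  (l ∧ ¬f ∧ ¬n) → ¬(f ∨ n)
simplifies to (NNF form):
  True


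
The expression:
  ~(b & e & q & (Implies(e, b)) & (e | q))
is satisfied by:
  {e: False, q: False, b: False}
  {b: True, e: False, q: False}
  {q: True, e: False, b: False}
  {b: True, q: True, e: False}
  {e: True, b: False, q: False}
  {b: True, e: True, q: False}
  {q: True, e: True, b: False}


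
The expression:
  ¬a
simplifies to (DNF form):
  ¬a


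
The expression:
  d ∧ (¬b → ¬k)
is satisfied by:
  {b: True, d: True, k: False}
  {d: True, k: False, b: False}
  {b: True, k: True, d: True}


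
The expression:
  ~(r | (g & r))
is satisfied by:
  {r: False}


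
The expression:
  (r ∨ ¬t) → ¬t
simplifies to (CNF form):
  ¬r ∨ ¬t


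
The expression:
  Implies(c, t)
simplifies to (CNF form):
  t | ~c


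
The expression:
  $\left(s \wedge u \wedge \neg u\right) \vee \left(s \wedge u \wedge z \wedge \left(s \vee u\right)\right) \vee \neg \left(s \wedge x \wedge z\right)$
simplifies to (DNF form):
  $u \vee \neg s \vee \neg x \vee \neg z$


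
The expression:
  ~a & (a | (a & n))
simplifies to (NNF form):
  False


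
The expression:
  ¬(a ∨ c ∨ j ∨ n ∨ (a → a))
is never true.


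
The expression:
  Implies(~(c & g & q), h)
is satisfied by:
  {q: True, h: True, c: True, g: True}
  {q: True, h: True, c: True, g: False}
  {q: True, h: True, g: True, c: False}
  {q: True, h: True, g: False, c: False}
  {h: True, c: True, g: True, q: False}
  {h: True, c: True, g: False, q: False}
  {h: True, c: False, g: True, q: False}
  {h: True, c: False, g: False, q: False}
  {q: True, c: True, g: True, h: False}


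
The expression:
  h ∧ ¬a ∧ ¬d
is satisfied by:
  {h: True, d: False, a: False}


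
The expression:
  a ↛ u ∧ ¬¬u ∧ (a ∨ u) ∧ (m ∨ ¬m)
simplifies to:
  False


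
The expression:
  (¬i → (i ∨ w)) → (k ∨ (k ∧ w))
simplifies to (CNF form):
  (k ∨ ¬i) ∧ (k ∨ ¬w)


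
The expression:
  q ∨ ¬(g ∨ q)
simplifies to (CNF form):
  q ∨ ¬g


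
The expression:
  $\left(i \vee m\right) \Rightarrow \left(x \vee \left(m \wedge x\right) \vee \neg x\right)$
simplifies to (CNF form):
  $\text{True}$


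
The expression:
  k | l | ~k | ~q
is always true.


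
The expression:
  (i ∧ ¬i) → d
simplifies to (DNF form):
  True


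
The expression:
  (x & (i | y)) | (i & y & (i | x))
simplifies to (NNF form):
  (i & x) | (i & y) | (x & y)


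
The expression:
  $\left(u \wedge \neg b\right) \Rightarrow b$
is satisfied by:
  {b: True, u: False}
  {u: False, b: False}
  {u: True, b: True}


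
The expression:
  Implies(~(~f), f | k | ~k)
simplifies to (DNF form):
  True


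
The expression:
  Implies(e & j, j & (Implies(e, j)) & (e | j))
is always true.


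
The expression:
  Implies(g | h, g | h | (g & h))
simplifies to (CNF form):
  True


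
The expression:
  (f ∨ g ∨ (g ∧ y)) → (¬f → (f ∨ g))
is always true.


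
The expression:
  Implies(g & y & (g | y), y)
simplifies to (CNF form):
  True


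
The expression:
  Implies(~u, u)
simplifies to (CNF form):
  u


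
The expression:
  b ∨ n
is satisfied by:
  {n: True, b: True}
  {n: True, b: False}
  {b: True, n: False}


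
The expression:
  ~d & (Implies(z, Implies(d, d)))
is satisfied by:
  {d: False}


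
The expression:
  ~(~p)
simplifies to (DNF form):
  p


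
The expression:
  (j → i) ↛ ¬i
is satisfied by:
  {i: True}


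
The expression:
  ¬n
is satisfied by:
  {n: False}


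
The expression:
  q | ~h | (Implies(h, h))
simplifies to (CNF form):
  True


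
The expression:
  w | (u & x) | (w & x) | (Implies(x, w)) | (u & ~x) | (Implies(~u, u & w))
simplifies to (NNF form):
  u | w | ~x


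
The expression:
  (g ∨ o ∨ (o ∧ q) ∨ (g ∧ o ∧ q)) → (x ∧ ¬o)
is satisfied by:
  {x: True, g: False, o: False}
  {g: False, o: False, x: False}
  {x: True, g: True, o: False}


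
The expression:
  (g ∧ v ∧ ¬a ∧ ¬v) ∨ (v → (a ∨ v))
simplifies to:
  True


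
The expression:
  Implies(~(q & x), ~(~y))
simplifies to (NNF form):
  y | (q & x)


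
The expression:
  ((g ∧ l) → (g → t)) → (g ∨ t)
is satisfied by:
  {t: True, g: True}
  {t: True, g: False}
  {g: True, t: False}


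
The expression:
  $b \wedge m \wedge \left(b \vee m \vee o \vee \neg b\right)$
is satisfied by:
  {m: True, b: True}


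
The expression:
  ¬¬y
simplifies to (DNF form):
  y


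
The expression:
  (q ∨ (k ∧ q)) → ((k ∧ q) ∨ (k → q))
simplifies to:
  True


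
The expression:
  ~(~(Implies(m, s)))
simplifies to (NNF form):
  s | ~m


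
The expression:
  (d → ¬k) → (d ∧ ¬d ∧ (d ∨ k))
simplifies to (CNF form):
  d ∧ k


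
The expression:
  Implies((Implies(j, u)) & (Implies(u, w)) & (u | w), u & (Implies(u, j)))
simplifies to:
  j | ~w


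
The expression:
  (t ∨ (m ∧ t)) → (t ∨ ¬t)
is always true.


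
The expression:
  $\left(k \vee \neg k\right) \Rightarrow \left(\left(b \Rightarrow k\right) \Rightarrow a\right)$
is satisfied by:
  {a: True, b: True, k: False}
  {a: True, k: False, b: False}
  {a: True, b: True, k: True}
  {a: True, k: True, b: False}
  {b: True, k: False, a: False}


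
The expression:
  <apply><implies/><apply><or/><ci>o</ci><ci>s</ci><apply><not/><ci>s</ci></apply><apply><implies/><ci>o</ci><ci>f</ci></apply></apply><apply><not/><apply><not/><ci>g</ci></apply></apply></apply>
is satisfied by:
  {g: True}


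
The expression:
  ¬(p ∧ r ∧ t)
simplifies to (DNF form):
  ¬p ∨ ¬r ∨ ¬t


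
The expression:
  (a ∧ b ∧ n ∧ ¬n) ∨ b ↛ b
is never true.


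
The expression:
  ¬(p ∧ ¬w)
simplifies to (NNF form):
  w ∨ ¬p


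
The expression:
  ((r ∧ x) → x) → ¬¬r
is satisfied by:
  {r: True}


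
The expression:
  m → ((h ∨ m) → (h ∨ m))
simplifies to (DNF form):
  True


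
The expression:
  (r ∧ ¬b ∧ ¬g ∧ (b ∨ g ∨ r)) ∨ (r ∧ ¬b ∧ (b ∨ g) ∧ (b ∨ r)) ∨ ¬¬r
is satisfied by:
  {r: True}


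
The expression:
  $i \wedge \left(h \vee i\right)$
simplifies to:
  $i$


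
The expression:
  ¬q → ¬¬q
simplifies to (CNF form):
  q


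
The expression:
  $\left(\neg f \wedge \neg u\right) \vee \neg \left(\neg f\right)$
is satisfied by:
  {f: True, u: False}
  {u: False, f: False}
  {u: True, f: True}


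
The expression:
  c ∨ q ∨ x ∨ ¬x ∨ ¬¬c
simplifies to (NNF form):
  True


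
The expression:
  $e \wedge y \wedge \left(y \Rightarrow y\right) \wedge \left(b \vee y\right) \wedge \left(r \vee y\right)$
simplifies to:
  $e \wedge y$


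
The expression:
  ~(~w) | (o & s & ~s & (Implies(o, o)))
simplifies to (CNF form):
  w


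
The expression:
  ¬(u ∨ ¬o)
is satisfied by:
  {o: True, u: False}


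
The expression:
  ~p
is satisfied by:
  {p: False}


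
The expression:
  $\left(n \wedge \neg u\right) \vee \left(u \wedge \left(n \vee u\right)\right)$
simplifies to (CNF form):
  $n \vee u$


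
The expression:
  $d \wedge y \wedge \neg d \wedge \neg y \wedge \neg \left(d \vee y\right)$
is never true.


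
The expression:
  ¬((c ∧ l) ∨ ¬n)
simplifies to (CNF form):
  n ∧ (¬c ∨ ¬l)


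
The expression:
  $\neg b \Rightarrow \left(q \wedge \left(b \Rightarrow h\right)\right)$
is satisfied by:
  {b: True, q: True}
  {b: True, q: False}
  {q: True, b: False}


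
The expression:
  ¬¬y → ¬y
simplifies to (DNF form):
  ¬y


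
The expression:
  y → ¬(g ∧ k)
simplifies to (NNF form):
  ¬g ∨ ¬k ∨ ¬y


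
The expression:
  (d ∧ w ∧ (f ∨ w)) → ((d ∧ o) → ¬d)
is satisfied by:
  {w: False, o: False, d: False}
  {d: True, w: False, o: False}
  {o: True, w: False, d: False}
  {d: True, o: True, w: False}
  {w: True, d: False, o: False}
  {d: True, w: True, o: False}
  {o: True, w: True, d: False}


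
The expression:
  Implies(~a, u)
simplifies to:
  a | u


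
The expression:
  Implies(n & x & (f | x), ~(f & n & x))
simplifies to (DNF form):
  ~f | ~n | ~x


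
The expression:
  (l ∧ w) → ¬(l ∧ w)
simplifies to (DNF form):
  ¬l ∨ ¬w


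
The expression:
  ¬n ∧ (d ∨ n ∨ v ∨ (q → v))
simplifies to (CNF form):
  ¬n ∧ (d ∨ v ∨ ¬q)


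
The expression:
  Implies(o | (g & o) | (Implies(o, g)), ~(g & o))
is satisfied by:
  {g: False, o: False}
  {o: True, g: False}
  {g: True, o: False}


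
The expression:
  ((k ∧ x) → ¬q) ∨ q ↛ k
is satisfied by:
  {k: False, q: False, x: False}
  {x: True, k: False, q: False}
  {q: True, k: False, x: False}
  {x: True, q: True, k: False}
  {k: True, x: False, q: False}
  {x: True, k: True, q: False}
  {q: True, k: True, x: False}


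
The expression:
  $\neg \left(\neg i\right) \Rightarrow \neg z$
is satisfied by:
  {z: False, i: False}
  {i: True, z: False}
  {z: True, i: False}


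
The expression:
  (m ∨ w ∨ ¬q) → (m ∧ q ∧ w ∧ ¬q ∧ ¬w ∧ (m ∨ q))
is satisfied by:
  {q: True, w: False, m: False}


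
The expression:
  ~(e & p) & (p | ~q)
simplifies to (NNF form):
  (p & ~e) | (~p & ~q)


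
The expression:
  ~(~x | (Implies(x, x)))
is never true.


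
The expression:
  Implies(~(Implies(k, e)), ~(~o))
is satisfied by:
  {o: True, e: True, k: False}
  {o: True, k: False, e: False}
  {e: True, k: False, o: False}
  {e: False, k: False, o: False}
  {o: True, e: True, k: True}
  {o: True, k: True, e: False}
  {e: True, k: True, o: False}


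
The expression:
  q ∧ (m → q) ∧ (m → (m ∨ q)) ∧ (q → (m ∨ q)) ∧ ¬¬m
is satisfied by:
  {m: True, q: True}


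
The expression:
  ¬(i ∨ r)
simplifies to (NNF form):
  ¬i ∧ ¬r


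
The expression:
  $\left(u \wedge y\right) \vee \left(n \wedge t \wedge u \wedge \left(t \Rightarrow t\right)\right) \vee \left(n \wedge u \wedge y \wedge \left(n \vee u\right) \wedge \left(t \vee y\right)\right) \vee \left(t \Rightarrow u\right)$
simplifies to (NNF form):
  $u \vee \neg t$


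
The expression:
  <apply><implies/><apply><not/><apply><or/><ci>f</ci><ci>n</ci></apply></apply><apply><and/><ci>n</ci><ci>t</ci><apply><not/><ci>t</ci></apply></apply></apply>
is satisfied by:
  {n: True, f: True}
  {n: True, f: False}
  {f: True, n: False}


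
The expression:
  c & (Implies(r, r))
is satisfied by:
  {c: True}


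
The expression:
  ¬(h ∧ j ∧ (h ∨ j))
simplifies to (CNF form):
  ¬h ∨ ¬j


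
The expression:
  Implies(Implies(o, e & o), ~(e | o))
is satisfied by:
  {e: False}


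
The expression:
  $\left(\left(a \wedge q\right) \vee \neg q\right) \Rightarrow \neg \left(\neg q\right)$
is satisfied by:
  {q: True}


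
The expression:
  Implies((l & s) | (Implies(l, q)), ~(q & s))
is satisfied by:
  {s: False, q: False}
  {q: True, s: False}
  {s: True, q: False}


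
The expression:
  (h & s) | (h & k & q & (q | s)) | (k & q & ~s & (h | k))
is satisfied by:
  {k: True, s: True, q: True, h: True}
  {k: True, s: True, h: True, q: False}
  {s: True, q: True, h: True, k: False}
  {s: True, h: True, q: False, k: False}
  {k: True, q: True, h: True, s: False}
  {k: True, q: True, h: False, s: False}


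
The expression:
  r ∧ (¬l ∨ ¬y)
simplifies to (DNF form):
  (r ∧ ¬l) ∨ (r ∧ ¬y)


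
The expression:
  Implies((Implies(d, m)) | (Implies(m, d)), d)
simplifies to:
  d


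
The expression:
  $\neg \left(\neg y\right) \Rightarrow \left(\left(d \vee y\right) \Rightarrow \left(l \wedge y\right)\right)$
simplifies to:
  $l \vee \neg y$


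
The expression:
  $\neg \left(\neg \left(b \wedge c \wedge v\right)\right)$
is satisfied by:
  {c: True, b: True, v: True}


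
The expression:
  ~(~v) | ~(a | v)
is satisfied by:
  {v: True, a: False}
  {a: False, v: False}
  {a: True, v: True}


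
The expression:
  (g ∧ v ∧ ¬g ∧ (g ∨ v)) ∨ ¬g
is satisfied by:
  {g: False}


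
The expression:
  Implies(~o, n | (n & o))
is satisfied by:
  {n: True, o: True}
  {n: True, o: False}
  {o: True, n: False}


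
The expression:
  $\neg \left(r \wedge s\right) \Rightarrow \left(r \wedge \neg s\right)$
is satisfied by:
  {r: True}


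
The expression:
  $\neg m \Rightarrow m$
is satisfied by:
  {m: True}


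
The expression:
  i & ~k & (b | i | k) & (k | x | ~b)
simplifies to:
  i & ~k & (x | ~b)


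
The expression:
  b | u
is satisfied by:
  {b: True, u: True}
  {b: True, u: False}
  {u: True, b: False}


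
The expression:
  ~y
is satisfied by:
  {y: False}


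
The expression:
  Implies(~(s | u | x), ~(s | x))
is always true.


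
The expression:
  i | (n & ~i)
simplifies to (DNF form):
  i | n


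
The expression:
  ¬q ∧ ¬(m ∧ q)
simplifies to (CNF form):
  ¬q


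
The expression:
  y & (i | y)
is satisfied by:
  {y: True}


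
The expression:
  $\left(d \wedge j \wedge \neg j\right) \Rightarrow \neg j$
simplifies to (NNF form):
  $\text{True}$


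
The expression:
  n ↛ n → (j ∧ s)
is always true.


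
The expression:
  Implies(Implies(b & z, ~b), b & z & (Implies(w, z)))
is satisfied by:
  {z: True, b: True}


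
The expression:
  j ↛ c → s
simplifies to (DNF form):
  c ∨ s ∨ ¬j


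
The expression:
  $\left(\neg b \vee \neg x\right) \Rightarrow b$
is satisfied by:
  {b: True}


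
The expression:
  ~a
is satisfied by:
  {a: False}


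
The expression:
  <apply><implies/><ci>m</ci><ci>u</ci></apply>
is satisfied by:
  {u: True, m: False}
  {m: False, u: False}
  {m: True, u: True}


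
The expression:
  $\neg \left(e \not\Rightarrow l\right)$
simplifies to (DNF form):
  $l \vee \neg e$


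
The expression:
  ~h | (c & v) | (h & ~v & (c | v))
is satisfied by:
  {c: True, h: False}
  {h: False, c: False}
  {h: True, c: True}


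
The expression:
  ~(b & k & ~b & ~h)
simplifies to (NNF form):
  True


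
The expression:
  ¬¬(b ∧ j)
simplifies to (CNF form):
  b ∧ j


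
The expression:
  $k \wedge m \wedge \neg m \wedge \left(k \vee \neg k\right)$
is never true.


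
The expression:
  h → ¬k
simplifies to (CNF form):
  ¬h ∨ ¬k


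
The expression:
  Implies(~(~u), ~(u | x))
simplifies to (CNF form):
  ~u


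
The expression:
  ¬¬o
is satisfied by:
  {o: True}


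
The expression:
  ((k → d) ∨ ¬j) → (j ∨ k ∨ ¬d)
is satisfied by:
  {k: True, j: True, d: False}
  {k: True, j: False, d: False}
  {j: True, k: False, d: False}
  {k: False, j: False, d: False}
  {d: True, k: True, j: True}
  {d: True, k: True, j: False}
  {d: True, j: True, k: False}


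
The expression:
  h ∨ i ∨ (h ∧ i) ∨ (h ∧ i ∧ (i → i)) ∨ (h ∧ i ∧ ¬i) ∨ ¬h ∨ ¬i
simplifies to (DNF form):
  True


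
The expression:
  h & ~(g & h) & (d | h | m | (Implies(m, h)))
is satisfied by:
  {h: True, g: False}


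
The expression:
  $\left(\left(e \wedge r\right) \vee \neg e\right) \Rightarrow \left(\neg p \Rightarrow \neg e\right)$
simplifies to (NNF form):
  $p \vee \neg e \vee \neg r$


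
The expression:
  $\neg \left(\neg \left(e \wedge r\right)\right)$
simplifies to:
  $e \wedge r$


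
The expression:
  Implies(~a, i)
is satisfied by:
  {i: True, a: True}
  {i: True, a: False}
  {a: True, i: False}


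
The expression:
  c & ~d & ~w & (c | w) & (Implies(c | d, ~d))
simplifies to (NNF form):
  c & ~d & ~w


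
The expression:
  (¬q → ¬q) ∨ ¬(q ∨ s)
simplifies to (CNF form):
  True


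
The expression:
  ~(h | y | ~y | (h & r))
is never true.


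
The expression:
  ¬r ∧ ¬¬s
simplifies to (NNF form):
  s ∧ ¬r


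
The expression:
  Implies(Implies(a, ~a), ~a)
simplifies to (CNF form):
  True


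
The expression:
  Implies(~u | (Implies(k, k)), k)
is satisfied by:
  {k: True}


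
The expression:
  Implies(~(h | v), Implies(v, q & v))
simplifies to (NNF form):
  True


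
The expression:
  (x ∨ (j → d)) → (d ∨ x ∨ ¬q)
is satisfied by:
  {x: True, d: True, j: True, q: False}
  {x: True, d: True, j: False, q: False}
  {x: True, j: True, q: False, d: False}
  {x: True, j: False, q: False, d: False}
  {d: True, j: True, q: False, x: False}
  {d: True, j: False, q: False, x: False}
  {j: True, d: False, q: False, x: False}
  {j: False, d: False, q: False, x: False}
  {x: True, d: True, q: True, j: True}
  {x: True, d: True, q: True, j: False}
  {x: True, q: True, j: True, d: False}
  {x: True, q: True, j: False, d: False}
  {q: True, d: True, j: True, x: False}
  {q: True, d: True, j: False, x: False}
  {q: True, j: True, d: False, x: False}


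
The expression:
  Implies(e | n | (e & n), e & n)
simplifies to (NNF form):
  (e & n) | (~e & ~n)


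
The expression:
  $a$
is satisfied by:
  {a: True}


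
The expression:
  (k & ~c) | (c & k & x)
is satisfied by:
  {x: True, k: True, c: False}
  {k: True, c: False, x: False}
  {x: True, c: True, k: True}


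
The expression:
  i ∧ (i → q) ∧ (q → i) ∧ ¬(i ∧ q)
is never true.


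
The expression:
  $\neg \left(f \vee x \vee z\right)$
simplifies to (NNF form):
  $\neg f \wedge \neg x \wedge \neg z$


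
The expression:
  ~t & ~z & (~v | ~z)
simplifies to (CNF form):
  ~t & ~z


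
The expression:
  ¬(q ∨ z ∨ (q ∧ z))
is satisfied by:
  {q: False, z: False}


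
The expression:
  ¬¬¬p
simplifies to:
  ¬p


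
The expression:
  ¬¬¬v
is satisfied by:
  {v: False}


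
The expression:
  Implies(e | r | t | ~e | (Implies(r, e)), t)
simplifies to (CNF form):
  t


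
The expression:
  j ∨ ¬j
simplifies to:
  True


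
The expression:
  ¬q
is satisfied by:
  {q: False}


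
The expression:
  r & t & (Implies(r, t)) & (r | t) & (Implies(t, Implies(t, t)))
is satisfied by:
  {t: True, r: True}


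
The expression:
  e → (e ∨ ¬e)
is always true.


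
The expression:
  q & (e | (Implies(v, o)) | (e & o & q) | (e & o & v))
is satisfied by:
  {o: True, e: True, q: True, v: False}
  {o: True, q: True, v: False, e: False}
  {e: True, q: True, v: False, o: False}
  {q: True, e: False, v: False, o: False}
  {o: True, v: True, q: True, e: True}
  {o: True, v: True, q: True, e: False}
  {v: True, q: True, e: True, o: False}
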